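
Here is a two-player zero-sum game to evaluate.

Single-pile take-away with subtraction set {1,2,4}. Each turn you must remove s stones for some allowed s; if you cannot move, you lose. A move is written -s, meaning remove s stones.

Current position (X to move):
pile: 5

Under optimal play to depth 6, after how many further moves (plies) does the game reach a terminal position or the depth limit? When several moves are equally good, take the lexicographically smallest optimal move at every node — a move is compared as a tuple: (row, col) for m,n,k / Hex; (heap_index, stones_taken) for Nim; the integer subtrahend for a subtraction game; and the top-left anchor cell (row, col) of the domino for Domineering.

PV length from [5]: 3 plies

ply 1, X at 5 | -1=-1→4; -2=+1→3*; -4=-1→1
ply 2, O at 3 | -1=-1→2*; -2=-1→1
ply 3, X at 2 | -1=-1→1; -2=+1→0*
ply 4: 0 is terminal -1 (O); from 5 depth 6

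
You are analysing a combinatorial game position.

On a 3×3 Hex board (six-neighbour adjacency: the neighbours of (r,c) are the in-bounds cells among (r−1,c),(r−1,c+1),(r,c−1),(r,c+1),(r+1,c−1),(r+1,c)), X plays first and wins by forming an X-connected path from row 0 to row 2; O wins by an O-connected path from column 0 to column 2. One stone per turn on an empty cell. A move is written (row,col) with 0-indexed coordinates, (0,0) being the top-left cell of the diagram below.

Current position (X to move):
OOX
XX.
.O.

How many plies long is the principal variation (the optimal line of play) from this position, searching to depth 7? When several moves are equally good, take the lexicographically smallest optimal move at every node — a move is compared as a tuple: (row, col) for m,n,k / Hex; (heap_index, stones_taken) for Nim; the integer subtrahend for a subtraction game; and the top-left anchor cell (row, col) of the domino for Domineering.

PV length from [OOX/XX./.O.]: 3 plies

ply 1, X at OOX/XX./.O. | (1,2)=+1→OOX/XXX/.O.*; (2,0)=+1→OOX/XX./XO.; (2,2)=+1→OOX/XX./.OX
ply 2, O at OOX/XXX/.O. | (2,0)=-1→OOX/XXX/OO.*; (2,2)=-1→OOX/XXX/.OO
ply 3, X at OOX/XXX/OO. | (2,2)=+1→OOX/XXX/OOX*
ply 4: OOX/XXX/OOX is terminal -1 (O); from OOX/XX./.O. depth 7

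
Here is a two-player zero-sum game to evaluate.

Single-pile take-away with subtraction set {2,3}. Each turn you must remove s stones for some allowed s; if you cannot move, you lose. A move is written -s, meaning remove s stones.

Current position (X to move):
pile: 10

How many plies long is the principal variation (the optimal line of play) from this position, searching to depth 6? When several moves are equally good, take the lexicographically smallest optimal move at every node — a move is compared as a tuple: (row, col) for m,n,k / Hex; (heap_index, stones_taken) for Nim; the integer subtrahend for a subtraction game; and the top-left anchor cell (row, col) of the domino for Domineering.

p1 X@[10]: -2[8]-1* -3[7]-1
p2 O@[8]: -2[6]+1* -3[5]+1
p3 X@[6]: -2[4]-1* -3[3]-1
p4 O@[4]: -2[2]-1 -3[1]+1*
p5 X@[1] terminal -1; root [10] d6

PV length from [10]: 4 plies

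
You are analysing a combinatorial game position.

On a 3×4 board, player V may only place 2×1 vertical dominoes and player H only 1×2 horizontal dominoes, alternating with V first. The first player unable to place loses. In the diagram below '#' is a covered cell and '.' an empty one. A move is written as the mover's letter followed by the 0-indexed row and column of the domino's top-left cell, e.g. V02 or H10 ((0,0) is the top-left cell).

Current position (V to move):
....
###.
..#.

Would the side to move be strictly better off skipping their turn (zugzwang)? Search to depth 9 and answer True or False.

zugzwang(..../###./..#., V) = False

ply 1, V at ..../###./..#. | V03=-1→...#/####/..#.*; V13=-1→..../####/..##
ply 2, H at ...#/####/..#. | H00=+1→##.#/####/..#.*; H01=+1→.###/####/..#.; H20=+1→...#/####/###.
ply 3: ##.#/####/..#. is terminal -1 (V); from ..../###./..#. depth 9
if V skipped the turn, H would face:
~ ply 1, H at ..../###./..#. | H00=+1→##../###./..#.*; H01=+1→.##./###./..#.; H02=+1→..##/###./..#.; H20=+1→..../###./###.
~ ply 2, V at ##../###./..#. | V03=-1→##.#/####/..#.*; V13=-1→##../####/..##
~ ply 3, H at ##.#/####/..#. | H20=+1→##.#/####/###.*
~ ply 4: ##.#/####/###. is terminal -1 (V); from ..../###./..#. depth 9
compare (V): move=-1 vs pass=-1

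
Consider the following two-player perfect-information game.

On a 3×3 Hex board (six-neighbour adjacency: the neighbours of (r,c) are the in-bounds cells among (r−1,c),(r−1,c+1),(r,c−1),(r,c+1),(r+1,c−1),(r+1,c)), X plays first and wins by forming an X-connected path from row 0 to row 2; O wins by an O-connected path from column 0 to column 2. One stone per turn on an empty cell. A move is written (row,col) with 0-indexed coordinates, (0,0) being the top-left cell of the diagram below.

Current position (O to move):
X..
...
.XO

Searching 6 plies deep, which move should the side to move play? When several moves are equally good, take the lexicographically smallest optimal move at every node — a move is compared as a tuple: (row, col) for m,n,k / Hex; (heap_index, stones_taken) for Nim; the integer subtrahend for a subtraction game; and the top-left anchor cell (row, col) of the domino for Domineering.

ply 1, O at X../.../.XO | (0,1)=-1→XO./.../.XO; (0,2)=-1→X.O/.../.XO; (1,0)=-1→X../O../.XO; (1,1)=+1→X../.O./.XO*; (1,2)=-1→X../..O/.XO; (2,0)=-1→X../.../OXO
ply 2, X at X../.O./.XO | (0,1)=-1→XX./.O./.XO*; (0,2)=-1→X.X/.O./.XO; (1,0)=-1→X../XO./.XO; (1,2)=-1→X../.OX/.XO; (2,0)=-1→X../.O./XXO
ply 3, O at XX./.O./.XO | (0,2)=+1→XXO/.O./.XO*; (1,0)=+1→XX./OO./.XO; (1,2)=+1→XX./.OO/.XO; (2,0)=+1→XX./.O./OXO
ply 4, X at XXO/.O./.XO | (1,0)=-1→XXO/XO./.XO*; (1,2)=-1→XXO/.OX/.XO; (2,0)=-1→XXO/.O./XXO
ply 5, O at XXO/XO./.XO | (1,2)=-1→XXO/XOO/.XO; (2,0)=+1→XXO/XO./OXO*
ply 6: XXO/XO./OXO is terminal -1 (X); from X../.../.XO depth 6

O's best at [X../.../.XO]: (1,1)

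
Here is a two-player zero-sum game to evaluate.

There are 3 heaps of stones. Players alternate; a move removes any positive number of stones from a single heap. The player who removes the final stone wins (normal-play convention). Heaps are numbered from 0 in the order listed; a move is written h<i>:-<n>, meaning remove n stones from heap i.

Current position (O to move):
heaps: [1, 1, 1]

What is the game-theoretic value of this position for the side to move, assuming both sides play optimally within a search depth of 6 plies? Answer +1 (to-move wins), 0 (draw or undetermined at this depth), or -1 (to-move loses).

value((1,1,1), O) = +1

ply 1, O at (1,1,1) | h0:-1=+1→(0,1,1)*; h1:-1=+1→(1,0,1); h2:-1=+1→(1,1,0)
ply 2, X at (0,1,1) | h1:-1=-1→(0,0,1)*; h2:-1=-1→(0,1,0)
ply 3, O at (0,0,1) | h2:-1=+1→(0,0,0)*
ply 4: (0,0,0) is terminal -1 (X); from (1,1,1) depth 6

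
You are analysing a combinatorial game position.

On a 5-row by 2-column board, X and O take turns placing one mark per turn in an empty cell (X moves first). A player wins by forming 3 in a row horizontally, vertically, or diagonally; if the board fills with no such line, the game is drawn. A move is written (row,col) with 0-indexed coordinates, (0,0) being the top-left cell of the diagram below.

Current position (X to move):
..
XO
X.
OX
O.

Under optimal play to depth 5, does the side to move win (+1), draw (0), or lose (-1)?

p1 X@[../XO/X./OX/O.]: (0,0)[X./XO/X./OX/O.]+1* (0,1)[.X/XO/X./OX/O.]+0 (2,1)[../XO/XX/OX/O.]+1 (4,1)[../XO/X./OX/OX]+1
p2 O@[X./XO/X./OX/O.] terminal -1; root [../XO/X./OX/O.] d5

value(../XO/X./OX/O., X) = +1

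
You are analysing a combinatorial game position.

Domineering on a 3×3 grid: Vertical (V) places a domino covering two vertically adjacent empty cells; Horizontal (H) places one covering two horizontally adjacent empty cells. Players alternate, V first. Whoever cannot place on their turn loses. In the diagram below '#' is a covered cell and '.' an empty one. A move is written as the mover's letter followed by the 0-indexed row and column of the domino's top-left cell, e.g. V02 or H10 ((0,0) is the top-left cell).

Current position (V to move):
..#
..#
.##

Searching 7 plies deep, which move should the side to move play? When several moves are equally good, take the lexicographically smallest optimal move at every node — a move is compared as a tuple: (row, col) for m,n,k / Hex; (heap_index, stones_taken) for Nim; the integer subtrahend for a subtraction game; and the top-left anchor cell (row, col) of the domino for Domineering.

V's best at [..#/..#/.##]: V00

ply 1, V at ..#/..#/.## | V00=+1→#.#/#.#/.##*; V01=+1→.##/.##/.##; V10=-1→..#/#.#/###
ply 2: #.#/#.#/.## is terminal -1 (H); from ..#/..#/.## depth 7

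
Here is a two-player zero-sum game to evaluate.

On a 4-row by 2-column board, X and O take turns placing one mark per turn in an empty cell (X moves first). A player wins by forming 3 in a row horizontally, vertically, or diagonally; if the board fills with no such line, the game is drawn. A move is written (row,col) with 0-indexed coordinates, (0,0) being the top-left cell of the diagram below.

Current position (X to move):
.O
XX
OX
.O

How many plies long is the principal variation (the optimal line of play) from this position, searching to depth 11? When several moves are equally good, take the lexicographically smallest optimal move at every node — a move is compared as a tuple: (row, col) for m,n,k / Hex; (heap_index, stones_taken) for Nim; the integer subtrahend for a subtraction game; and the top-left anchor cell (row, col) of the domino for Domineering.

[.O/XX/OX/.O] X move#1: (0,0):+0/XO/XX/OX/.O*, (3,0):+0/.O/XX/OX/XO
[XO/XX/OX/.O] O move#2: (3,0):+0/XO/XX/OX/OO*
[XO/XX/OX/OO] end (terminal +0, X#3); searched .O/XX/OX/.O to 11

PV length from [.O/XX/OX/.O]: 2 plies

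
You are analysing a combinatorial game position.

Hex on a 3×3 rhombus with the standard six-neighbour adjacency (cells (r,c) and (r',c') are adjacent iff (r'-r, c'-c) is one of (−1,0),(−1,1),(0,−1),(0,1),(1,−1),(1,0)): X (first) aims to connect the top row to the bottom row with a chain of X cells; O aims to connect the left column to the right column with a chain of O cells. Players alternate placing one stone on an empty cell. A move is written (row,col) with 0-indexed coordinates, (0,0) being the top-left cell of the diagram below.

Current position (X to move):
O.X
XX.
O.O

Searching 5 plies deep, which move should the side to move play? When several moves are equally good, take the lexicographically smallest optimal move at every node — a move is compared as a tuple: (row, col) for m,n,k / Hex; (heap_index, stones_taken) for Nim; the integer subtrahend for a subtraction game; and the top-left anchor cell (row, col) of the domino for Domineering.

X's best at [O.X/XX./O.O]: (2,1)

ply 1, X at O.X/XX./O.O | (0,1)=-1→OXX/XX./O.O; (1,2)=-1→O.X/XXX/O.O; (2,1)=+1→O.X/XX./OXO*
ply 2: O.X/XX./OXO is terminal -1 (O); from O.X/XX./O.O depth 5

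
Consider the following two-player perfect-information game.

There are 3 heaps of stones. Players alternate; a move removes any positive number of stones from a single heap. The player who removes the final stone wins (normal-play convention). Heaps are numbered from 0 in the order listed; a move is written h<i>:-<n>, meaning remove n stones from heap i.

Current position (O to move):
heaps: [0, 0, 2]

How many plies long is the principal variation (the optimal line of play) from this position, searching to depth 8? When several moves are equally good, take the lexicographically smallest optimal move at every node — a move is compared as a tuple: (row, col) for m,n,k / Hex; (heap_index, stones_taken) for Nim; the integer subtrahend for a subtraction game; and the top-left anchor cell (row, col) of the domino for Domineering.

PV length from [(0,0,2)]: 1 ply

[(0,0,2)] O move#1: h2:-1:-1/(0,0,1), h2:-2:+1/(0,0,0)*
[(0,0,0)] end (terminal -1, X#2); searched (0,0,2) to 8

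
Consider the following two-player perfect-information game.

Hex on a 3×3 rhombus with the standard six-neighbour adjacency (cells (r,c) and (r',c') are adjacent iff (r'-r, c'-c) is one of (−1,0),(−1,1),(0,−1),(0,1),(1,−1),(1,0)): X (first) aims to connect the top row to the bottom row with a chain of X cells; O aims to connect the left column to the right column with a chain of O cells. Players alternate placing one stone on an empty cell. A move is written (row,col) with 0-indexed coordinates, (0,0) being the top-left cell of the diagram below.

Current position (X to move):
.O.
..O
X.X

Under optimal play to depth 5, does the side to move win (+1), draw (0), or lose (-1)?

value(.O./..O/X.X, X) = -1

p1 X@[.O./..O/X.X]: (0,0)[XO./..O/X.X]-1* (0,2)[.OX/..O/X.X]-1 (1,0)[.O./X.O/X.X]-1 (1,1)[.O./.XO/X.X]-1 (2,1)[.O./..O/XXX]-1
p2 O@[XO./..O/X.X]: (0,2)[XOO/..O/X.X]-1 (1,0)[XO./O.O/X.X]+1* (1,1)[XO./.OO/X.X]-1 (2,1)[XO./..O/XOX]-1
p3 X@[XO./O.O/X.X]: (0,2)[XOX/O.O/X.X]-1* (1,1)[XO./OXO/X.X]-1 (2,1)[XO./O.O/XXX]-1
p4 O@[XOX/O.O/X.X]: (1,1)[XOX/OOO/X.X]+1* (2,1)[XOX/O.O/XOX]-1
p5 X@[XOX/OOO/X.X] terminal -1; root [.O./..O/X.X] d5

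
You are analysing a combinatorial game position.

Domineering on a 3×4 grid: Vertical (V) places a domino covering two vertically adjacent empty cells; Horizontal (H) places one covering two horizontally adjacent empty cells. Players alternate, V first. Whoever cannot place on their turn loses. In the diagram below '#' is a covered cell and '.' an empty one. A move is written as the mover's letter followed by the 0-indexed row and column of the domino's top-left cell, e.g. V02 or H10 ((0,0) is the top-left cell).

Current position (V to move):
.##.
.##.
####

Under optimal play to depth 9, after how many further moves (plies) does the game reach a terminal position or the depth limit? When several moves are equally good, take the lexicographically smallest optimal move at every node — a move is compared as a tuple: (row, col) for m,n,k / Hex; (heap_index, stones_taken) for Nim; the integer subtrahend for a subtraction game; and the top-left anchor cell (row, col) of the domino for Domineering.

PV length from [.##./.##./####]: 1 ply

[.##./.##./####] V move#1: V00:+1/###./###./####*, V03:+1/.###/.###/####
[###./###./####] end (terminal -1, H#2); searched .##./.##./#### to 9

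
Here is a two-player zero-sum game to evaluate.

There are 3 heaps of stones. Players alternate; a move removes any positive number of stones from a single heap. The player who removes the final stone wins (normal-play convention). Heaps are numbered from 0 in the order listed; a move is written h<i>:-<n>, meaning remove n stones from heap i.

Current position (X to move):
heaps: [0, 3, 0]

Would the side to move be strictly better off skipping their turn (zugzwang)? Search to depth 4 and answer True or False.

zugzwang((0,3,0), X) = False

p1 X@[(0,3,0)]: h1:-1[(0,2,0)]-1 h1:-2[(0,1,0)]-1 h1:-3[(0,0,0)]+1*
p2 O@[(0,0,0)] terminal -1; root [(0,3,0)] d4
suppose X passes — search the same position with O to move:
pass> p1 O@[(0,3,0)]: h1:-1[(0,2,0)]-1 h1:-2[(0,1,0)]-1 h1:-3[(0,0,0)]+1*
pass> p2 X@[(0,0,0)] terminal -1; root [(0,3,0)] d4
for X: play +1, pass -1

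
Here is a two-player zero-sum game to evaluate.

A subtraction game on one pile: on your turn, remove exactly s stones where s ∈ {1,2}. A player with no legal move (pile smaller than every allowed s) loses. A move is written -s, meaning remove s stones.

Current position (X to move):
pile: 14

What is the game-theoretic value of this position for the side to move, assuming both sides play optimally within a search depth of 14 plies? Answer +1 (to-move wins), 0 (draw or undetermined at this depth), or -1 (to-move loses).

ply 1, X at 14 | -1=-1→13; -2=+1→12*
ply 2, O at 12 | -1=-1→11*; -2=-1→10
ply 3, X at 11 | -1=-1→10; -2=+1→9*
ply 4, O at 9 | -1=-1→8*; -2=-1→7
ply 5, X at 8 | -1=-1→7; -2=+1→6*
ply 6, O at 6 | -1=-1→5*; -2=-1→4
ply 7, X at 5 | -1=-1→4; -2=+1→3*
ply 8, O at 3 | -1=-1→2*; -2=-1→1
ply 9, X at 2 | -1=-1→1; -2=+1→0*
ply 10: 0 is terminal -1 (O); from 14 depth 14

value(14, X) = +1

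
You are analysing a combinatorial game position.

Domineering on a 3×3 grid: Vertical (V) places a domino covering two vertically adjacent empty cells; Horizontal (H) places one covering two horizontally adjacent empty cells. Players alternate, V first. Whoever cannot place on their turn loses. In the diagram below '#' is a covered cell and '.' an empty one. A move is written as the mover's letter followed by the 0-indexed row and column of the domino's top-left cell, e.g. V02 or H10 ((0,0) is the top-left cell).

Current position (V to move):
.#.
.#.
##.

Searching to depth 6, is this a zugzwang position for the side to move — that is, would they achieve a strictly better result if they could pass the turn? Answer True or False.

p1 V@[.#./.#./##.]: V00[##./##./##.]+1* V02[.##/.##/##.]+1 V12[.#./.##/###]+1
p2 H@[##./##./##.] terminal -1; root [.#./.#./##.] d6
if V skipped the turn, H would face:
~ p1 H@[.#./.#./##.] terminal -1; root [.#./.#./##.] d6
compare (V): move=+1 vs pass=+1

zugzwang(.#./.#./##., V) = False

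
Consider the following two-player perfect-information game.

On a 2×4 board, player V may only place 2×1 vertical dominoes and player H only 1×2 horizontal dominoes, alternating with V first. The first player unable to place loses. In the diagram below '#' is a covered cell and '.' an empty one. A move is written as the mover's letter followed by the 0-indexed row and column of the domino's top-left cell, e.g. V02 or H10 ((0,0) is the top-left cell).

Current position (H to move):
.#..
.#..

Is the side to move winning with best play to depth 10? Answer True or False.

H winning at [.#../.#..]: True

p1 H@[.#../.#..]: H02[.###/.#..]+1* H12[.#../.###]+1
p2 V@[.###/.#..]: V00[####/##..]-1*
p3 H@[####/##..]: H12[####/####]+1*
p4 V@[####/####] terminal -1; root [.#../.#..] d10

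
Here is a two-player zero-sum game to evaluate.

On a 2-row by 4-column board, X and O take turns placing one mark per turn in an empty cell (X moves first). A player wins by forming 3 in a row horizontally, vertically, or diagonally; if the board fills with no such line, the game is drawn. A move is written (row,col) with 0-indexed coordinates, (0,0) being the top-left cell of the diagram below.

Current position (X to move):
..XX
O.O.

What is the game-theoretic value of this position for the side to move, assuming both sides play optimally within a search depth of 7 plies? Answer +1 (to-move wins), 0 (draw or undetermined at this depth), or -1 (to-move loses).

p1 X@[..XX/O.O.]: (0,0)[X.XX/O.O.]-1 (0,1)[.XXX/O.O.]+1* (1,1)[..XX/OXO.]+0 (1,3)[..XX/O.OX]-1
p2 O@[.XXX/O.O.] terminal -1; root [..XX/O.O.] d7

value(..XX/O.O., X) = +1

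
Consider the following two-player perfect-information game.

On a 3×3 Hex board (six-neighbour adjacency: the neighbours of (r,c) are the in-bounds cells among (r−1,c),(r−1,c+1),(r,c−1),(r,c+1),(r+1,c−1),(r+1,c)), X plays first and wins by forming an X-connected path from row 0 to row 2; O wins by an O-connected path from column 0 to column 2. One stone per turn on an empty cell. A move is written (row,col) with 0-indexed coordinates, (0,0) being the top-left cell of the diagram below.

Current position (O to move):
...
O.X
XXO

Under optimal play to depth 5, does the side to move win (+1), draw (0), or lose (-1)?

p1 O@[.../O.X/XXO]: (0,0)[O../O.X/XXO]-1 (0,1)[.O./O.X/XXO]-1 (0,2)[..O/O.X/XXO]+1* (1,1)[.../OOX/XXO]-1
p2 X@[..O/O.X/XXO]: (0,0)[X.O/O.X/XXO]-1* (0,1)[.XO/O.X/XXO]-1 (1,1)[..O/OXX/XXO]-1
p3 O@[X.O/O.X/XXO]: (0,1)[XOO/O.X/XXO]+1* (1,1)[X.O/OOX/XXO]+1
p4 X@[XOO/O.X/XXO] terminal -1; root [.../O.X/XXO] d5

value(.../O.X/XXO, O) = +1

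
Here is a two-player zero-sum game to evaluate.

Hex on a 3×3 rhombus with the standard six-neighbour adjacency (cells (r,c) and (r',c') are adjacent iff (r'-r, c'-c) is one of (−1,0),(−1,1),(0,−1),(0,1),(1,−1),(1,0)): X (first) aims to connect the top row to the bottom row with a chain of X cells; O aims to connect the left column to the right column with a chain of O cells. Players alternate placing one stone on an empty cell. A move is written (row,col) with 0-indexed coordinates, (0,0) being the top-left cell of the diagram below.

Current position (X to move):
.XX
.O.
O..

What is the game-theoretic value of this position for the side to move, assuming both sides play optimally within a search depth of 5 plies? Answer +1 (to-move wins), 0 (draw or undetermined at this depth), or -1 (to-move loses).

ply 1, X at .XX/.O./O.. | (0,0)=-1→XXX/.O./O..; (1,0)=-1→.XX/XO./O..; (1,2)=+1→.XX/.OX/O..*; (2,1)=-1→.XX/.O./OX.; (2,2)=-1→.XX/.O./O.X
ply 2, O at .XX/.OX/O.. | (0,0)=-1→OXX/.OX/O..*; (1,0)=-1→.XX/OOX/O..; (2,1)=-1→.XX/.OX/OO.; (2,2)=-1→.XX/.OX/O.O
ply 3, X at OXX/.OX/O.. | (1,0)=+1→OXX/XOX/O..*; (2,1)=+1→OXX/.OX/OX.; (2,2)=+1→OXX/.OX/O.X
ply 4, O at OXX/XOX/O.. | (2,1)=-1→OXX/XOX/OO.*; (2,2)=-1→OXX/XOX/O.O
ply 5, X at OXX/XOX/OO. | (2,2)=+1→OXX/XOX/OOX*
ply 6: OXX/XOX/OOX is terminal -1 (O); from .XX/.O./O.. depth 5

value(.XX/.O./O.., X) = +1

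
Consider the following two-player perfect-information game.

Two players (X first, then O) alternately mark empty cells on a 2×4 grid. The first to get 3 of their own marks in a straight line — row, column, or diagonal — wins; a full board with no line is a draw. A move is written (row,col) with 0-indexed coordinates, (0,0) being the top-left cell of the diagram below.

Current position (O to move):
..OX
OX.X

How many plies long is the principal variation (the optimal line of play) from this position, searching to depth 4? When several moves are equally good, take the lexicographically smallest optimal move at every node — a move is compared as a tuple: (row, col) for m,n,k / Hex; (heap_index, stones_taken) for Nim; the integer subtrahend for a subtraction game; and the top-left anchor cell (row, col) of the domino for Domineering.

PV length from [..OX/OX.X]: 3 plies

ply 1, O at ..OX/OX.X | (0,0)=-1→O.OX/OX.X; (0,1)=-1→.OOX/OX.X; (1,2)=+0→..OX/OXOX*
ply 2, X at ..OX/OXOX | (0,0)=+0→X.OX/OXOX*; (0,1)=+0→.XOX/OXOX
ply 3, O at X.OX/OXOX | (0,1)=+0→XOOX/OXOX*
ply 4: XOOX/OXOX is terminal +0 (X); from ..OX/OX.X depth 4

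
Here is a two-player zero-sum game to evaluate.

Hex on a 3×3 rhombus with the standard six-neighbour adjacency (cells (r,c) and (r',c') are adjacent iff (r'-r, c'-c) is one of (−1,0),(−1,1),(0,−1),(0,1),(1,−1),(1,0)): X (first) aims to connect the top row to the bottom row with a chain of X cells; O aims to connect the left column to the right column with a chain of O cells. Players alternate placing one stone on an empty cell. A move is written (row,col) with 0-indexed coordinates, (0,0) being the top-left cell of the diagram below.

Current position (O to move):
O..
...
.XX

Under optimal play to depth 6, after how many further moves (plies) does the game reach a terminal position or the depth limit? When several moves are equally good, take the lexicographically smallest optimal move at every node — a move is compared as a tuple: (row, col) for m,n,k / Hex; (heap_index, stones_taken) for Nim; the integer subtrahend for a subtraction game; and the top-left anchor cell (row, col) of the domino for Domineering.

PV length from [O../.../.XX]: 5 plies

[O../.../.XX] O move#1: (0,1):-1/OO./.../.XX, (0,2):+1/O.O/.../.XX*, (1,0):-1/O../O../.XX, (1,1):+1/O../.O./.XX, (1,2):-1/O../..O/.XX, (2,0):-1/O../.../OXX
[O.O/.../.XX] X move#2: (0,1):-1/OXO/.../.XX*, (1,0):-1/O.O/X../.XX, (1,1):-1/O.O/.X./.XX, (1,2):-1/O.O/..X/.XX, (2,0):-1/O.O/.../XXX
[OXO/.../.XX] O move#3: (1,0):-1/OXO/O../.XX, (1,1):+1/OXO/.O./.XX*, (1,2):-1/OXO/..O/.XX, (2,0):-1/OXO/.../OXX
[OXO/.O./.XX] X move#4: (1,0):-1/OXO/XO./.XX*, (1,2):-1/OXO/.OX/.XX, (2,0):-1/OXO/.O./XXX
[OXO/XO./.XX] O move#5: (1,2):-1/OXO/XOO/.XX, (2,0):+1/OXO/XO./OXX*
[OXO/XO./OXX] end (terminal -1, X#6); searched O../.../.XX to 6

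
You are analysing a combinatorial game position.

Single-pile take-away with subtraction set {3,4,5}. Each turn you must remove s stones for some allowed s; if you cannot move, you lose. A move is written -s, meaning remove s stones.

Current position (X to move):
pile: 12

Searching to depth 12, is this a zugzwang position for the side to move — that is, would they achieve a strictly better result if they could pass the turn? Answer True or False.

ply 1, X at 12 | -3=+1→9*; -4=+1→8; -5=-1→7
ply 2, O at 9 | -3=-1→6*; -4=-1→5; -5=-1→4
ply 3, X at 6 | -3=-1→3; -4=+1→2*; -5=+1→1
ply 4: 2 is terminal -1 (O); from 12 depth 12
pass branch (O moves first from the same position):
  | ply 1, O at 12 | -3=+1→9*; -4=+1→8; -5=-1→7
  | ply 2, X at 9 | -3=-1→6*; -4=-1→5; -5=-1→4
  | ply 3, O at 6 | -3=-1→3; -4=+1→2*; -5=+1→1
  | ply 4: 2 is terminal -1 (X); from 12 depth 12
X moving scores +1; X passing scores -1

zugzwang(12, X) = False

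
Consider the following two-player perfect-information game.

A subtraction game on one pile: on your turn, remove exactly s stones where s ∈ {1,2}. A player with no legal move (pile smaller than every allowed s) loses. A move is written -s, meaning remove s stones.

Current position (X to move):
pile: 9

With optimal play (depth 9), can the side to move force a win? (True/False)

X winning at [9]: False

p1 X@[9]: -1[8]-1* -2[7]-1
p2 O@[8]: -1[7]-1 -2[6]+1*
p3 X@[6]: -1[5]-1* -2[4]-1
p4 O@[5]: -1[4]-1 -2[3]+1*
p5 X@[3]: -1[2]-1* -2[1]-1
p6 O@[2]: -1[1]-1 -2[0]+1*
p7 X@[0] terminal -1; root [9] d9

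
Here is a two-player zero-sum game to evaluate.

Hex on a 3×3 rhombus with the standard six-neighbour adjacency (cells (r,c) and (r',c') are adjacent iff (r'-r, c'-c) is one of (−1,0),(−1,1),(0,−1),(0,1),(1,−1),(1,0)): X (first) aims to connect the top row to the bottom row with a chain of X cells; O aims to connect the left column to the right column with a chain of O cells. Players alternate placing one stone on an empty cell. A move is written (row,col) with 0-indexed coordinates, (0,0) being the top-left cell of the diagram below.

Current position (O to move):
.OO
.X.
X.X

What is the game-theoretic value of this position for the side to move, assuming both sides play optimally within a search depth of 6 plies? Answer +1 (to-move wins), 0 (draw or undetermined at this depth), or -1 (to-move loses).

value(.OO/.X./X.X, O) = +1

ply 1, O at .OO/.X./X.X | (0,0)=+1→OOO/.X./X.X*; (1,0)=+1→.OO/OX./X.X; (1,2)=+1→.OO/.XO/X.X; (2,1)=+1→.OO/.X./XOX
ply 2: OOO/.X./X.X is terminal -1 (X); from .OO/.X./X.X depth 6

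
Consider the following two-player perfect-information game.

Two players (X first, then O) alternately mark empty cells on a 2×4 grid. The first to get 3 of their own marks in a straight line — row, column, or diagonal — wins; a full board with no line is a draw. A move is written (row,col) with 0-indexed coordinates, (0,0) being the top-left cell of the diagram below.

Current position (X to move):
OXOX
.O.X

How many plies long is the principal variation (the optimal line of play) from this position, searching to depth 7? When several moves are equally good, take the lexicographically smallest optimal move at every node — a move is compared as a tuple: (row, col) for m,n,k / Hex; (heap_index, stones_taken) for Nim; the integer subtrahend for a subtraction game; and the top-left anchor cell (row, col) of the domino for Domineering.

PV length from [OXOX/.O.X]: 2 plies

ply 1, X at OXOX/.O.X | (1,0)=+0→OXOX/XO.X*; (1,2)=+0→OXOX/.OXX
ply 2, O at OXOX/XO.X | (1,2)=+0→OXOX/XOOX*
ply 3: OXOX/XOOX is terminal +0 (X); from OXOX/.O.X depth 7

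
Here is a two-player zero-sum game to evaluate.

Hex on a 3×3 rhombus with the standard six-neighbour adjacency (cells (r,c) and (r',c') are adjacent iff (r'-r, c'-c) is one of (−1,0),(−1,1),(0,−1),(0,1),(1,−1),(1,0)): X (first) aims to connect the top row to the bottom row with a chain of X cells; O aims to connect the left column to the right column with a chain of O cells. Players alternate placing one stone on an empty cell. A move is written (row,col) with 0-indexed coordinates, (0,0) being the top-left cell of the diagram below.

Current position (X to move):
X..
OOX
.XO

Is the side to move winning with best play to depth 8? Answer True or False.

ply 1, X at X../OOX/.XO | (0,1)=-1→XX./OOX/.XO; (0,2)=+1→X.X/OOX/.XO*; (2,0)=-1→X../OOX/XXO
ply 2: X.X/OOX/.XO is terminal -1 (O); from X../OOX/.XO depth 8

X winning at [X../OOX/.XO]: True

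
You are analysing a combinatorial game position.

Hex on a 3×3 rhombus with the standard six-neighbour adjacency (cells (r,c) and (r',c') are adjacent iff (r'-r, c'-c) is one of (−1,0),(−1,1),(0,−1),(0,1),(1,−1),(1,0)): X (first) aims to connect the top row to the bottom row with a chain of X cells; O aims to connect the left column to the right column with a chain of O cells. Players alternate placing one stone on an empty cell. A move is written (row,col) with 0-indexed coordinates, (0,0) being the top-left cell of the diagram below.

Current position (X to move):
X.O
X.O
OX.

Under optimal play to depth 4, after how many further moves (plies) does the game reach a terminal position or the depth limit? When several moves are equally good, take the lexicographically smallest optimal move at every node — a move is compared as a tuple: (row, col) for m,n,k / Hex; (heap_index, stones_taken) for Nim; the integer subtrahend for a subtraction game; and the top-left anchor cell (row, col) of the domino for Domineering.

PV length from [X.O/X.O/OX.]: 1 ply

[X.O/X.O/OX.] X move#1: (0,1):-1/XXO/X.O/OX., (1,1):+1/X.O/XXO/OX.*, (2,2):-1/X.O/X.O/OXX
[X.O/XXO/OX.] end (terminal -1, O#2); searched X.O/X.O/OX. to 4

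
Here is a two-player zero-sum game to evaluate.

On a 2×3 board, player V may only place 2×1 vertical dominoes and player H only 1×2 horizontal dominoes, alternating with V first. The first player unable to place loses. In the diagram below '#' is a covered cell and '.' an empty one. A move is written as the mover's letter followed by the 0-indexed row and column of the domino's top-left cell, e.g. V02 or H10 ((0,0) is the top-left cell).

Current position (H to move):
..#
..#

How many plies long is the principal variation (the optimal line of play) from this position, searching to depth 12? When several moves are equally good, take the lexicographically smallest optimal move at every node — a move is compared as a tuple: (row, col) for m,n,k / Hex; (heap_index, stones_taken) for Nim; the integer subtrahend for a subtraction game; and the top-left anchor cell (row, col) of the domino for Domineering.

PV length from [..#/..#]: 1 ply

[..#/..#] H move#1: H00:+1/###/..#*, H10:+1/..#/###
[###/..#] end (terminal -1, V#2); searched ..#/..# to 12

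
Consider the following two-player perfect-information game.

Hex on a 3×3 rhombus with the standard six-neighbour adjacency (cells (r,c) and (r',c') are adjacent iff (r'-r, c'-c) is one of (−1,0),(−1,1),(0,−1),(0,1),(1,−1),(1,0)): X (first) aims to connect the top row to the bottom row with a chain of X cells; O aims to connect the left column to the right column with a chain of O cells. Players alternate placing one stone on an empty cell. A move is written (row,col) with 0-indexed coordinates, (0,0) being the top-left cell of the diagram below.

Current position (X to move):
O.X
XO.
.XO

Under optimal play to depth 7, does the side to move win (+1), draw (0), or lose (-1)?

value(O.X/XO./.XO, X) = +1

p1 X@[O.X/XO./.XO]: (0,1)[OXX/XO./.XO]+1* (1,2)[O.X/XOX/.XO]+1 (2,0)[O.X/XO./XXO]+1
p2 O@[OXX/XO./.XO]: (1,2)[OXX/XOO/.XO]-1* (2,0)[OXX/XO./OXO]-1
p3 X@[OXX/XOO/.XO]: (2,0)[OXX/XOO/XXO]+1*
p4 O@[OXX/XOO/XXO] terminal -1; root [O.X/XO./.XO] d7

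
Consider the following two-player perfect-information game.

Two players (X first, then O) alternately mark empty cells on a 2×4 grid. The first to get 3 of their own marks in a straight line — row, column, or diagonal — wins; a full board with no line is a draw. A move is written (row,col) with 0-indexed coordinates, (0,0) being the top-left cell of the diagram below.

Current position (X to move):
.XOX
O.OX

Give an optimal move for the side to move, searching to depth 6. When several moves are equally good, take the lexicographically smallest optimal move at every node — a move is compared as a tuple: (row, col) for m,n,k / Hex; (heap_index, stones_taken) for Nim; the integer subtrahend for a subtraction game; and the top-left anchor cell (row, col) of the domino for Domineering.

X's best at [.XOX/O.OX]: (1,1)

ply 1, X at .XOX/O.OX | (0,0)=-1→XXOX/O.OX; (1,1)=+0→.XOX/OXOX*
ply 2, O at .XOX/OXOX | (0,0)=+0→OXOX/OXOX*
ply 3: OXOX/OXOX is terminal +0 (X); from .XOX/O.OX depth 6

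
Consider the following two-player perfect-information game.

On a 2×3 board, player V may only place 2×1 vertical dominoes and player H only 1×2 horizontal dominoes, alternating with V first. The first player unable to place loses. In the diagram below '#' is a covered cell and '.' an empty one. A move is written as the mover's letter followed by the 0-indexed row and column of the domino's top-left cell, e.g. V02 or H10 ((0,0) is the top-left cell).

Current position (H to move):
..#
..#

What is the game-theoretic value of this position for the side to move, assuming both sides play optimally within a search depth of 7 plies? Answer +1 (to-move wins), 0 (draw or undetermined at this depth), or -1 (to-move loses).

p1 H@[..#/..#]: H00[###/..#]+1* H10[..#/###]+1
p2 V@[###/..#] terminal -1; root [..#/..#] d7

value(..#/..#, H) = +1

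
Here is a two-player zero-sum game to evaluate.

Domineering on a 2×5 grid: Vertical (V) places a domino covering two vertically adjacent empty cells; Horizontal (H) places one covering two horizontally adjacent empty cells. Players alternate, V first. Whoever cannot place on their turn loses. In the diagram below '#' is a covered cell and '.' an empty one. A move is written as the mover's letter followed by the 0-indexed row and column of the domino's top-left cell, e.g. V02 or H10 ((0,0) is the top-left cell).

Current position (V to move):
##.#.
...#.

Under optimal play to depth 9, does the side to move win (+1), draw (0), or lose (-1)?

value(##.#./...#., V) = +1

ply 1, V at ##.#./...#. | V02=+1→####./..##.*; V04=-1→##.##/...##
ply 2, H at ####./..##. | H10=-1→####./####.*
ply 3, V at ####./####. | V04=+1→#####/#####*
ply 4: #####/##### is terminal -1 (H); from ##.#./...#. depth 9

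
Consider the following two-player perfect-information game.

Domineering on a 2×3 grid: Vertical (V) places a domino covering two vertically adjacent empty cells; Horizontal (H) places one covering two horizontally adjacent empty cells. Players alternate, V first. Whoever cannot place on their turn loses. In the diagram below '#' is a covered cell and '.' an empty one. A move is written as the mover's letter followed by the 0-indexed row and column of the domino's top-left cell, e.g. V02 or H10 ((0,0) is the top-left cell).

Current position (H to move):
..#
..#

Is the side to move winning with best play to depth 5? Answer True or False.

ply 1, H at ..#/..# | H00=+1→###/..#*; H10=+1→..#/###
ply 2: ###/..# is terminal -1 (V); from ..#/..# depth 5

H winning at [..#/..#]: True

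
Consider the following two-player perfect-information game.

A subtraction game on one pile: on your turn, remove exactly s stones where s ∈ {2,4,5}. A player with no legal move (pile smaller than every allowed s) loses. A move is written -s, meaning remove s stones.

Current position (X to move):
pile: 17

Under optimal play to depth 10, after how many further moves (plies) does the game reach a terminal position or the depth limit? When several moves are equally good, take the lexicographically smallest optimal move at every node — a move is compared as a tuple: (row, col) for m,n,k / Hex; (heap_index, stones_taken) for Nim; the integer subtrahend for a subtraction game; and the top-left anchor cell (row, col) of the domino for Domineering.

ply 1, X at 17 | -2=+1→15*; -4=-1→13; -5=-1→12
ply 2, O at 15 | -2=-1→13*; -4=-1→11; -5=-1→10
ply 3, X at 13 | -2=-1→11; -4=-1→9; -5=+1→8*
ply 4, O at 8 | -2=-1→6*; -4=-1→4; -5=-1→3
ply 5, X at 6 | -2=-1→4; -4=-1→2; -5=+1→1*
ply 6: 1 is terminal -1 (O); from 17 depth 10

PV length from [17]: 5 plies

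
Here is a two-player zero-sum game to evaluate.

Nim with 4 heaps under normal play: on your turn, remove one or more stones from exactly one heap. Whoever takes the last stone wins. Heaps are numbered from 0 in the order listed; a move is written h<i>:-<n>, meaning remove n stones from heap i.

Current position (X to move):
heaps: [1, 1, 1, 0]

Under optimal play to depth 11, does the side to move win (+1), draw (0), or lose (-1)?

value((1,1,1,0), X) = +1

ply 1, X at (1,1,1,0) | h0:-1=+1→(0,1,1,0)*; h1:-1=+1→(1,0,1,0); h2:-1=+1→(1,1,0,0)
ply 2, O at (0,1,1,0) | h1:-1=-1→(0,0,1,0)*; h2:-1=-1→(0,1,0,0)
ply 3, X at (0,0,1,0) | h2:-1=+1→(0,0,0,0)*
ply 4: (0,0,0,0) is terminal -1 (O); from (1,1,1,0) depth 11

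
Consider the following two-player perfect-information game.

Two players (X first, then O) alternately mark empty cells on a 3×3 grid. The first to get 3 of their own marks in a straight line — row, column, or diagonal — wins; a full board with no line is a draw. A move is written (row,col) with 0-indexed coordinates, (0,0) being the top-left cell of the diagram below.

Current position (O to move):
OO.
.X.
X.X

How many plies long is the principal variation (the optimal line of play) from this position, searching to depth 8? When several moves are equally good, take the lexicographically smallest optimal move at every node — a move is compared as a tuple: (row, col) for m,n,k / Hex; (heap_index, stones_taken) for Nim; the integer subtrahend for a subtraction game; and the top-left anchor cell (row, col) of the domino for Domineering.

PV length from [OO./.X./X.X]: 1 ply

p1 O@[OO./.X./X.X]: (0,2)[OOO/.X./X.X]+1* (1,0)[OO./OX./X.X]-1 (1,2)[OO./.XO/X.X]-1 (2,1)[OO./.X./XOX]-1
p2 X@[OOO/.X./X.X] terminal -1; root [OO./.X./X.X] d8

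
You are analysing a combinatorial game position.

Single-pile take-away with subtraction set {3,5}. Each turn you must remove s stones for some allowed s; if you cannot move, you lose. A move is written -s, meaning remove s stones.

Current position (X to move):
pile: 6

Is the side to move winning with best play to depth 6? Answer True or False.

p1 X@[6]: -3[3]-1 -5[1]+1*
p2 O@[1] terminal -1; root [6] d6

X winning at [6]: True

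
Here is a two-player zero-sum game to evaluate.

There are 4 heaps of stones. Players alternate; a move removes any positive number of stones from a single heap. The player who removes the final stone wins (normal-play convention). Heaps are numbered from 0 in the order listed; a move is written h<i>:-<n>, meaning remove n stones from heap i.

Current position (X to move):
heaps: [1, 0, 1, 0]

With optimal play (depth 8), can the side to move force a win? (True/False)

X winning at [(1,0,1,0)]: False

ply 1, X at (1,0,1,0) | h0:-1=-1→(0,0,1,0)*; h2:-1=-1→(1,0,0,0)
ply 2, O at (0,0,1,0) | h2:-1=+1→(0,0,0,0)*
ply 3: (0,0,0,0) is terminal -1 (X); from (1,0,1,0) depth 8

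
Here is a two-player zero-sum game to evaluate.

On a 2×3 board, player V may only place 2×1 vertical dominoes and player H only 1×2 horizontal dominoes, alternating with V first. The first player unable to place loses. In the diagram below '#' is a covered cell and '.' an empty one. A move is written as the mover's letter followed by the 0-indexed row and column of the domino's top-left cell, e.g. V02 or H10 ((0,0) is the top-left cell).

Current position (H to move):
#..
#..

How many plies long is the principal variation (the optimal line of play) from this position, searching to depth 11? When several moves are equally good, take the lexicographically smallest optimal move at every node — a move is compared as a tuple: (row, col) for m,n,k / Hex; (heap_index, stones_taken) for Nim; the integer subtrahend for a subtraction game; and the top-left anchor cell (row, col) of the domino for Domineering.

PV length from [#../#..]: 1 ply

ply 1, H at #../#.. | H01=+1→###/#..*; H11=+1→#../###
ply 2: ###/#.. is terminal -1 (V); from #../#.. depth 11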